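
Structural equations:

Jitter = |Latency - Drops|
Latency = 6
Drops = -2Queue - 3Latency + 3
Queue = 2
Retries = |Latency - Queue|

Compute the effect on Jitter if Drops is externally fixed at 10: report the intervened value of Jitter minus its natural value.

do(Drops=10) replaces the equation Drops = -2Queue - 3Latency + 3 with the constant Drops = 10.
Jitter = |Latency - Drops|  [with Latency=6, Drops=10]  = 4
Without intervention: Drops = -2Queue - 3Latency + 3  [with Queue=2, Latency=6]  = -19; Jitter = |Latency - Drops|  [with Latency=6, Drops=-19]  = 25.
Change = 4 − 25 = -21.

-21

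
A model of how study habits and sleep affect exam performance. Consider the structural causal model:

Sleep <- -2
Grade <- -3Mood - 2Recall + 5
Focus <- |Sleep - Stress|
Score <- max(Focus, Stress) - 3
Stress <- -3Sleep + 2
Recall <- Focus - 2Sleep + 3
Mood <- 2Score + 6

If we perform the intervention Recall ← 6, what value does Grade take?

-67

Intervening sets Recall = 6 and removes its equation (Recall <- Focus - 2Sleep + 3).
Stress = -3Sleep + 2  [with Sleep=-2]  = 8
Focus = |Sleep - Stress|  [with Sleep=-2, Stress=8]  = 10
Score = max(Focus, Stress) - 3  [with Focus=10, Stress=8]  = 7
Mood = 2Score + 6  [with Score=7]  = 20
Grade = -3Mood - 2Recall + 5  [with Mood=20, Recall=6]  = -67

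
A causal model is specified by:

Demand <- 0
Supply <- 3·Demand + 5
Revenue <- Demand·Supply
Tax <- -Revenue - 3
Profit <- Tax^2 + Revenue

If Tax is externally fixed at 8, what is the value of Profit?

64

Intervening sets Tax = 8 and removes its equation (Tax <- -Revenue - 3).
Supply = 3·Demand + 5  [with Demand=0]  = 5
Revenue = Demand·Supply  [with Demand=0, Supply=5]  = 0
Profit = Tax^2 + Revenue  [with Tax=8, Revenue=0]  = 64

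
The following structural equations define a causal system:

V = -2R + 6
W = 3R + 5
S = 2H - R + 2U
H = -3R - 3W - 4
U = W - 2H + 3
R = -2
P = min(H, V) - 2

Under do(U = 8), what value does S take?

Under do(U=8), the mechanism U = W - 2H + 3 is discarded; U is fixed at 8.
W = 3R + 5  [with R=-2]  = -1
H = -3R - 3W - 4  [with R=-2, W=-1]  = 5
S = 2H - R + 2U  [with H=5, R=-2, U=8]  = 28

28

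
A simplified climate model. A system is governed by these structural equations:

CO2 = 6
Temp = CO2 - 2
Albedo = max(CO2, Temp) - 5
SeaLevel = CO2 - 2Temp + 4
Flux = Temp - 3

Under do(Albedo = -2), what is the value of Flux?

do(Albedo=-2) replaces the equation Albedo = max(CO2, Temp) - 5 with the constant Albedo = -2.
Flux is not downstream of the intervention, so its value is determined by the original equations.
Temp = CO2 - 2  [with CO2=6]  = 4
Flux = Temp - 3  [with Temp=4]  = 1

1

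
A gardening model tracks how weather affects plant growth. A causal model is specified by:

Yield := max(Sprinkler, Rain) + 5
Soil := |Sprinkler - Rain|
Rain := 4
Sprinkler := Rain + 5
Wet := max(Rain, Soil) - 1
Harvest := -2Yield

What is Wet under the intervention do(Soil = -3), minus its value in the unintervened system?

-1

The intervention breaks the incoming arrows to Soil: Soil := |Sprinkler - Rain| no longer applies, and Soil = -3.
Wet = max(Rain, Soil) - 1  [with Rain=4, Soil=-3]  = 3
Without intervention: Sprinkler = Rain + 5  [with Rain=4]  = 9; Soil = |Sprinkler - Rain|  [with Sprinkler=9, Rain=4]  = 5; Wet = max(Rain, Soil) - 1  [with Rain=4, Soil=5]  = 4.
Change = 3 − 4 = -1.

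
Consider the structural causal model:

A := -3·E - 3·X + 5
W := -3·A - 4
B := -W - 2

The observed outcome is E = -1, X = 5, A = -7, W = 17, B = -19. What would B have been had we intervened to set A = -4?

do(A=-4) replaces the equation A := -3·E - 3·X + 5 with the constant A = -4.
W = -3·A - 4  [with A=-4]  = 8
B = -W - 2  [with W=8]  = -10

-10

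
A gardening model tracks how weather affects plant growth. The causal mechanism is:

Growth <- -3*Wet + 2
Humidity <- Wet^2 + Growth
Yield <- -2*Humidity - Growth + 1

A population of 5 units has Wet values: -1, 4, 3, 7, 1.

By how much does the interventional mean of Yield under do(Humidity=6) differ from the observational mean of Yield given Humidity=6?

3.9

Every unit gets Humidity=6 under the intervention. Yield values become -16, -1, -4, 8, -10; E[Yield|do(Humidity=6)] = -4.6.
Observing Humidity=6 restricts to units where Humidity's equation naturally yields 6: Wet ∈ {-1, 4}. In that subpopulation Yield = -16, -1, mean -8.5.
Difference = -4.6 − (-8.5) = 3.9.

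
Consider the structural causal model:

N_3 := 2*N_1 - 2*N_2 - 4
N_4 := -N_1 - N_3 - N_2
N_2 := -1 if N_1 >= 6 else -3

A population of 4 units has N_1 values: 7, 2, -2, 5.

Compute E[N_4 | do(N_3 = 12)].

-12.5

Every unit gets N_3=12 under the intervention. N_4 values become -18, -11, -7, -14; E[N_4|do(N_3=12)] = -12.5.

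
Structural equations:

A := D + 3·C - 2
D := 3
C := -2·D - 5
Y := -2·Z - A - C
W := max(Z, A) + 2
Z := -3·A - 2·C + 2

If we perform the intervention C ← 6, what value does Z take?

Under do(C=6), the mechanism C := -2·D - 5 is discarded; C is fixed at 6.
A = D + 3·C - 2  [with D=3, C=6]  = 19
Z = -3·A - 2·C + 2  [with A=19, C=6]  = -67

-67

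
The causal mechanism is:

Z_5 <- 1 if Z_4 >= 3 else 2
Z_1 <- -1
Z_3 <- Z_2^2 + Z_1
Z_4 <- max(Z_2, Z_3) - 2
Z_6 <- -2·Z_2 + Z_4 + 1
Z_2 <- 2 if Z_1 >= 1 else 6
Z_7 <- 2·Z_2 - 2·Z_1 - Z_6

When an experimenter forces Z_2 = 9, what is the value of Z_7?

-41

Under do(Z_2=9), the mechanism Z_2 <- 2 if Z_1 >= 1 else 6 is discarded; Z_2 is fixed at 9.
Z_3 = Z_2^2 + Z_1  [with Z_2=9, Z_1=-1]  = 80
Z_4 = max(Z_2, Z_3) - 2  [with Z_2=9, Z_3=80]  = 78
Z_6 = -2·Z_2 + Z_4 + 1  [with Z_2=9, Z_4=78]  = 61
Z_7 = 2·Z_2 - 2·Z_1 - Z_6  [with Z_2=9, Z_1=-1, Z_6=61]  = -41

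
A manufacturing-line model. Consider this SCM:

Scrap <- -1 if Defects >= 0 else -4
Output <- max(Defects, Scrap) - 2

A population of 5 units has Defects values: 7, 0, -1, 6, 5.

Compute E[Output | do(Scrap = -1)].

1.4

do(Scrap=-1) breaks Scrap's dependence on Defects. With Scrap=-1 fixed, Output across the units is 5, -2, -3, 4, 3, mean 1.4.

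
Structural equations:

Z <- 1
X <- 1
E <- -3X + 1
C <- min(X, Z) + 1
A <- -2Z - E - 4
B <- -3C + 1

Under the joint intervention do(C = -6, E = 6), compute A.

The joint intervention fixes C = -6, E = 6, removing each variable's own equation.
A = -2Z - E - 4  [with Z=1, E=6]  = -12

-12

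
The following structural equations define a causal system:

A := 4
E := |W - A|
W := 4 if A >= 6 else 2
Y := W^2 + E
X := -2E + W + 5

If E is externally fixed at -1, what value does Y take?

3

The intervention breaks the incoming arrows to E: E := |W - A| no longer applies, and E = -1.
W = 4 if A >= 6 else 2  [with A=4]  = 2
Y = W^2 + E  [with W=2, E=-1]  = 3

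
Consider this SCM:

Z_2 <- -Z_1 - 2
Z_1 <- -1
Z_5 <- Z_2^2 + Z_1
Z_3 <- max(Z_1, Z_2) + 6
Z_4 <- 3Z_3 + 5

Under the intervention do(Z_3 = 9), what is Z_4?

The intervention breaks the incoming arrows to Z_3: Z_3 <- max(Z_1, Z_2) + 6 no longer applies, and Z_3 = 9.
Z_4 = 3Z_3 + 5  [with Z_3=9]  = 32

32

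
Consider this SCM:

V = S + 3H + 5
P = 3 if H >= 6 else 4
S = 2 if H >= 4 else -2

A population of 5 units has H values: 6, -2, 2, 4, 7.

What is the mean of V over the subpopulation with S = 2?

E[V|S=2] averages over only the 3 units with S=2 (H = 6, 4, 7): V = 25, 19, 28, mean 24.

24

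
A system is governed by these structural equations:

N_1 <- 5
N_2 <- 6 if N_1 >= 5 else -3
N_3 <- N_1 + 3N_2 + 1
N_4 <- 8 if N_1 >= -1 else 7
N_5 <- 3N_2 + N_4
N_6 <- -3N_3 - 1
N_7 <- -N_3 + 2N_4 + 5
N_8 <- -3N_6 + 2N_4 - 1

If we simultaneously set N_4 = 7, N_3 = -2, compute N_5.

The joint intervention fixes N_4 = 7, N_3 = -2, removing each variable's own equation.
N_2 = 6 if N_1 >= 5 else -3  [with N_1=5]  = 6
N_5 = 3N_2 + N_4  [with N_2=6, N_4=7]  = 25

25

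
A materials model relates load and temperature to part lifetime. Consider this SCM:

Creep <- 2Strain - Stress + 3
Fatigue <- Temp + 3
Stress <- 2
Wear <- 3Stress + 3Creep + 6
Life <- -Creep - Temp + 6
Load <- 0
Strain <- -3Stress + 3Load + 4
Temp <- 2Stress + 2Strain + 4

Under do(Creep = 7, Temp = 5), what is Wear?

Setting Creep = 7, Temp = 5 by intervention discards those variables' equations.
Wear = 3Stress + 3Creep + 6  [with Stress=2, Creep=7]  = 33

33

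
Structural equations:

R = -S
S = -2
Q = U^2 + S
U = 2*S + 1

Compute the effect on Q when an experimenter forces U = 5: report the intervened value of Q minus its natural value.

16

The intervention breaks the incoming arrows to U: U = 2*S + 1 no longer applies, and U = 5.
Q = U^2 + S  [with U=5, S=-2]  = 23
Without intervention: U = 2*S + 1  [with S=-2]  = -3; Q = U^2 + S  [with U=-3, S=-2]  = 7.
Change = 23 − 7 = 16.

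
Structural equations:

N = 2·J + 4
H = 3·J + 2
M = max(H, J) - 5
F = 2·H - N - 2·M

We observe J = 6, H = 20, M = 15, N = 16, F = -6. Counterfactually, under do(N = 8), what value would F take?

Intervening sets N = 8 and removes its equation (N = 2·J + 4).
H = 3·J + 2  [with J=6]  = 20
M = max(H, J) - 5  [with H=20, J=6]  = 15
F = 2·H - N - 2·M  [with H=20, N=8, M=15]  = 2

2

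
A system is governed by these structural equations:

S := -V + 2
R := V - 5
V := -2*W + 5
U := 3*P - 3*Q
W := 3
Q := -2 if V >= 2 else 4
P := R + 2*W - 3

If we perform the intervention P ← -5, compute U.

-27

The intervention breaks the incoming arrows to P: P := R + 2*W - 3 no longer applies, and P = -5.
V = -2*W + 5  [with W=3]  = -1
Q = -2 if V >= 2 else 4  [with V=-1]  = 4
U = 3*P - 3*Q  [with P=-5, Q=4]  = -27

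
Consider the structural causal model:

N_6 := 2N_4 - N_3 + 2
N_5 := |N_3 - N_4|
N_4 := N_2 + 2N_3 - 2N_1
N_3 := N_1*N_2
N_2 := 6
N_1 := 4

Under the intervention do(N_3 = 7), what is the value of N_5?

do(N_3=7) replaces the equation N_3 := N_1*N_2 with the constant N_3 = 7.
N_4 = N_2 + 2N_3 - 2N_1  [with N_2=6, N_3=7, N_1=4]  = 12
N_5 = |N_3 - N_4|  [with N_3=7, N_4=12]  = 5

5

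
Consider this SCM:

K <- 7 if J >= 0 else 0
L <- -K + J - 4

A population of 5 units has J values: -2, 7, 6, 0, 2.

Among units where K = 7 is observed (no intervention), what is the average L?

-7.25

Conditioning on K=7 selects the 4 unit(s) with J ∈ {7, 6, 0, 2}. Their L values: -4, -5, -11, -9. Mean = -7.25.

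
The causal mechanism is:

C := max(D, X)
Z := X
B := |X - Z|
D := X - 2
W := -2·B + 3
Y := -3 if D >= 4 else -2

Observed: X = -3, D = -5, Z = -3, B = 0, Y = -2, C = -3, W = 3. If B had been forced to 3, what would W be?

The intervention breaks the incoming arrows to B: B := |X - Z| no longer applies, and B = 3.
W = -2·B + 3  [with B=3]  = -3

-3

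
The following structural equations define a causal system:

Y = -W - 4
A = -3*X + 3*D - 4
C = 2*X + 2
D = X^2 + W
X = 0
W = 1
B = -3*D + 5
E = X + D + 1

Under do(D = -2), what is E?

The intervention breaks the incoming arrows to D: D = X^2 + W no longer applies, and D = -2.
E = X + D + 1  [with X=0, D=-2]  = -1

-1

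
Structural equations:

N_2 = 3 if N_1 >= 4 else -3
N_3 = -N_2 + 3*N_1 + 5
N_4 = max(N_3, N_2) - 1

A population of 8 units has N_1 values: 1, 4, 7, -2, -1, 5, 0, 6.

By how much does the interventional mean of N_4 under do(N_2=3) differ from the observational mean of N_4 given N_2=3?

Every unit gets N_2=3 under the intervention. N_4 values become 4, 13, 22, 2, 2, 16, 2, 19; E[N_4|do(N_2=3)] = 10.
E[N_4|N_2=3] averages over only the 4 units with N_2=3 (N_1 = 4, 7, 5, 6): N_4 = 13, 22, 16, 19, mean 17.5.
Difference = 10 − 17.5 = -7.5.

-7.5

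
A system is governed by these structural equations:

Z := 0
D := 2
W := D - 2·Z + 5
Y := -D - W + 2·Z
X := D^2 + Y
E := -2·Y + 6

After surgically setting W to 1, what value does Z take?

Under do(W=1), the mechanism W := D - 2·Z + 5 is discarded; W is fixed at 1.
Z is not downstream of the intervention, so its value is determined by the original equations.

0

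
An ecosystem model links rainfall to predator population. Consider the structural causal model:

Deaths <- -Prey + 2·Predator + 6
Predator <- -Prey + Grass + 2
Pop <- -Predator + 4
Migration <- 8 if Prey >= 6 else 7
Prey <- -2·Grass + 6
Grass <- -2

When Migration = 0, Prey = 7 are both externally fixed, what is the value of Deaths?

-15

Setting Migration = 0, Prey = 7 by intervention discards those variables' equations.
Predator = -Prey + Grass + 2  [with Prey=7, Grass=-2]  = -7
Deaths = -Prey + 2·Predator + 6  [with Prey=7, Predator=-7]  = -15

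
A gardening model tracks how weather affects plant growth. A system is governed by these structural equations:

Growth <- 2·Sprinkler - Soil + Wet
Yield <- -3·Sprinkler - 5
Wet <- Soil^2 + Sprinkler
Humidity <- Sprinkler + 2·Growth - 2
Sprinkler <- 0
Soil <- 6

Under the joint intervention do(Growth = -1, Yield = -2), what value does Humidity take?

-4

Setting Growth = -1, Yield = -2 by intervention discards those variables' equations.
Humidity = Sprinkler + 2·Growth - 2  [with Sprinkler=0, Growth=-1]  = -4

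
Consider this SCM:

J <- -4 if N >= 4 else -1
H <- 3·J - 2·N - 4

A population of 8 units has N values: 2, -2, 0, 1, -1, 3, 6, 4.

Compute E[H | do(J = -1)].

-10.25

Under do(J=-1), J's equation is replaced by J=-1 for every unit. Per-unit H: -11, -3, -7, -9, -5, -13, -19, -15. Mean = -10.25.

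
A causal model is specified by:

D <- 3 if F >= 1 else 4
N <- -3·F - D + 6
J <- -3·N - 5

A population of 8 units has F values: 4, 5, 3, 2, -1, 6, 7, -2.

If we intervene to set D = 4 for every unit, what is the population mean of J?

Every unit gets D=4 under the intervention. J values become 25, 34, 16, 7, -20, 43, 52, -29; E[J|do(D=4)] = 16.

16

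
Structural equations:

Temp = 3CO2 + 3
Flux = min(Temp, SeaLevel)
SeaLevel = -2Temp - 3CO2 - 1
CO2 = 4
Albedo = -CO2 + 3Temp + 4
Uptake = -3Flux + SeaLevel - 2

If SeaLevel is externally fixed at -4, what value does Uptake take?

Under do(SeaLevel=-4), the mechanism SeaLevel = -2Temp - 3CO2 - 1 is discarded; SeaLevel is fixed at -4.
Temp = 3CO2 + 3  [with CO2=4]  = 15
Flux = min(Temp, SeaLevel)  [with Temp=15, SeaLevel=-4]  = -4
Uptake = -3Flux + SeaLevel - 2  [with Flux=-4, SeaLevel=-4]  = 6

6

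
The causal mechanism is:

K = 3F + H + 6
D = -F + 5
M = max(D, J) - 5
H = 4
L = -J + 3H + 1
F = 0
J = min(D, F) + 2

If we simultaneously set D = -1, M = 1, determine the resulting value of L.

12

Setting D = -1, M = 1 by intervention discards those variables' equations.
J = min(D, F) + 2  [with D=-1, F=0]  = 1
L = -J + 3H + 1  [with J=1, H=4]  = 12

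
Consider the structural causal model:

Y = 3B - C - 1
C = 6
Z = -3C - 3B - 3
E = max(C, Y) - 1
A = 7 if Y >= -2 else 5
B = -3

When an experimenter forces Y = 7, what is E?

The intervention breaks the incoming arrows to Y: Y = 3B - C - 1 no longer applies, and Y = 7.
E = max(C, Y) - 1  [with C=6, Y=7]  = 6

6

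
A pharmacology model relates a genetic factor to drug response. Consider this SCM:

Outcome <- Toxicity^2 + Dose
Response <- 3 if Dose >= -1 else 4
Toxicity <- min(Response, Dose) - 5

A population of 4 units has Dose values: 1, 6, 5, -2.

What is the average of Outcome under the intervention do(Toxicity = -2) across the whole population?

do(Toxicity=-2) breaks Toxicity's dependence on Dose. With Toxicity=-2 fixed, Outcome across the units is 5, 10, 9, 2, mean 6.5.

6.5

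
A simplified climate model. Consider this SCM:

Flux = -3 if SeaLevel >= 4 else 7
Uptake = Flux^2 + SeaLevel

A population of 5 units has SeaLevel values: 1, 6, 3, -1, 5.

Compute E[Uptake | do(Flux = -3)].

11.8

Under do(Flux=-3), Flux's equation is replaced by Flux=-3 for every unit. Per-unit Uptake: 10, 15, 12, 8, 14. Mean = 11.8.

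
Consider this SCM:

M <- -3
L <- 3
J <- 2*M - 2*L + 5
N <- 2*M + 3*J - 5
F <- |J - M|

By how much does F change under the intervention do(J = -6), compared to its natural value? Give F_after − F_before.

-1

do(J=-6) replaces the equation J <- 2*M - 2*L + 5 with the constant J = -6.
F = |J - M|  [with J=-6, M=-3]  = 3
Without intervention: J = 2*M - 2*L + 5  [with M=-3, L=3]  = -7; F = |J - M|  [with J=-7, M=-3]  = 4.
Change = 3 − 4 = -1.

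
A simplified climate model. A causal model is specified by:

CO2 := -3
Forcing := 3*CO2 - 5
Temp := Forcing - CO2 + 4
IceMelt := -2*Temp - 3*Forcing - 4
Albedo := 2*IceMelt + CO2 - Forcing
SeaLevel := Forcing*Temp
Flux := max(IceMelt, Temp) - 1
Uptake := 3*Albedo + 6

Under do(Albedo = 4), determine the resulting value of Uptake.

do(Albedo=4) replaces the equation Albedo := 2*IceMelt + CO2 - Forcing with the constant Albedo = 4.
Uptake = 3*Albedo + 6  [with Albedo=4]  = 18

18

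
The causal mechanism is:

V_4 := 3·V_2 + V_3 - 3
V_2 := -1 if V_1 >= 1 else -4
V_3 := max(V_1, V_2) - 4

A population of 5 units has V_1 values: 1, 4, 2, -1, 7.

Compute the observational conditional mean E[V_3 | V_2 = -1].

-0.5

Conditioning on V_2=-1 selects the 4 unit(s) with V_1 ∈ {1, 4, 2, 7}. Their V_3 values: -3, 0, -2, 3. Mean = -0.5.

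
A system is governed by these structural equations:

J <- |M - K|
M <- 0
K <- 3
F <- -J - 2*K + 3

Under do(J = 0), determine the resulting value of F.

The intervention breaks the incoming arrows to J: J <- |M - K| no longer applies, and J = 0.
F = -J - 2*K + 3  [with J=0, K=3]  = -3

-3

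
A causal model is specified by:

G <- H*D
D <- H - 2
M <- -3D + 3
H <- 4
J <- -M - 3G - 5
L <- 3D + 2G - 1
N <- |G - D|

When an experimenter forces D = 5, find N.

15

Under do(D=5), the mechanism D <- H - 2 is discarded; D is fixed at 5.
G = H*D  [with H=4, D=5]  = 20
N = |G - D|  [with G=20, D=5]  = 15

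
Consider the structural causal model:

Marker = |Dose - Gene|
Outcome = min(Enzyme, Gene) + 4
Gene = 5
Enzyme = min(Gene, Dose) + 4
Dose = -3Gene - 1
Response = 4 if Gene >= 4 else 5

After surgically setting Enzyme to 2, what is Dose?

Under do(Enzyme=2), the mechanism Enzyme = min(Gene, Dose) + 4 is discarded; Enzyme is fixed at 2.
Since Dose is not a descendant of the intervened variable, it is unaffected.
Dose = -3Gene - 1  [with Gene=5]  = -16

-16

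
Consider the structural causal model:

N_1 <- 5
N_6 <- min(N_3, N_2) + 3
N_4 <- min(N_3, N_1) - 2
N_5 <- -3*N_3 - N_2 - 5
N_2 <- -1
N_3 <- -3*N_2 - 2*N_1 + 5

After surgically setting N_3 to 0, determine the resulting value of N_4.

-2

The intervention breaks the incoming arrows to N_3: N_3 <- -3*N_2 - 2*N_1 + 5 no longer applies, and N_3 = 0.
N_4 = min(N_3, N_1) - 2  [with N_3=0, N_1=5]  = -2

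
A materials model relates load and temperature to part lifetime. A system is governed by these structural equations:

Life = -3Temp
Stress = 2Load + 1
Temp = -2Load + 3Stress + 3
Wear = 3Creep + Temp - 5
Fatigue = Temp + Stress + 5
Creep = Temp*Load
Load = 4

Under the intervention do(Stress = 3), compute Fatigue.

12

Under do(Stress=3), the mechanism Stress = 2Load + 1 is discarded; Stress is fixed at 3.
Temp = -2Load + 3Stress + 3  [with Load=4, Stress=3]  = 4
Fatigue = Temp + Stress + 5  [with Temp=4, Stress=3]  = 12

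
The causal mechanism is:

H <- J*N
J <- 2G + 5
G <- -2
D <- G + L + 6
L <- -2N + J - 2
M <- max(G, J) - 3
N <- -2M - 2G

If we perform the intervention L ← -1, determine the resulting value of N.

do(L=-1) replaces the equation L <- -2N + J - 2 with the constant L = -1.
No directed path runs from L to N, so N keeps its natural value.
J = 2G + 5  [with G=-2]  = 1
M = max(G, J) - 3  [with G=-2, J=1]  = -2
N = -2M - 2G  [with M=-2, G=-2]  = 8

8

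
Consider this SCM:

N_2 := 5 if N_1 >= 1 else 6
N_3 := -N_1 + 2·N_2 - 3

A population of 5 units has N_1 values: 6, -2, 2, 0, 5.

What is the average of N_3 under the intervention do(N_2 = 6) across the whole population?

6.8

do(N_2=6) breaks N_2's dependence on N_1. With N_2=6 fixed, N_3 across the units is 3, 11, 7, 9, 4, mean 6.8.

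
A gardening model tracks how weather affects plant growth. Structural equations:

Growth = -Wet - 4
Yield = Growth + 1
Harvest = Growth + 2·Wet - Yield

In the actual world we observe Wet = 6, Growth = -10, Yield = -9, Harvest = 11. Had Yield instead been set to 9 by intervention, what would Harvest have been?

The intervention breaks the incoming arrows to Yield: Yield = Growth + 1 no longer applies, and Yield = 9.
Growth = -Wet - 4  [with Wet=6]  = -10
Harvest = Growth + 2·Wet - Yield  [with Growth=-10, Wet=6, Yield=9]  = -7

-7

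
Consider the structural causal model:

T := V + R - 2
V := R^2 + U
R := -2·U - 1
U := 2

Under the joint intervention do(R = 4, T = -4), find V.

The joint intervention fixes R = 4, T = -4, removing each variable's own equation.
V = R^2 + U  [with R=4, U=2]  = 18

18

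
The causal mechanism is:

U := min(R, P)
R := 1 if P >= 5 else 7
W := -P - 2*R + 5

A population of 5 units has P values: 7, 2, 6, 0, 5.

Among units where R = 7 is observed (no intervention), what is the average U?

1

Conditioning on R=7 selects the 2 unit(s) with P ∈ {2, 0}. Their U values: 2, 0. Mean = 1.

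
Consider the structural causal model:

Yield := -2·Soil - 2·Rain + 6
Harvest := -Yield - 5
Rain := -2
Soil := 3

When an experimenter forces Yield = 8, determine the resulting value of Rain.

-2

Under do(Yield=8), the mechanism Yield := -2·Soil - 2·Rain + 6 is discarded; Yield is fixed at 8.
Rain is not downstream of the intervention, so its value is determined by the original equations.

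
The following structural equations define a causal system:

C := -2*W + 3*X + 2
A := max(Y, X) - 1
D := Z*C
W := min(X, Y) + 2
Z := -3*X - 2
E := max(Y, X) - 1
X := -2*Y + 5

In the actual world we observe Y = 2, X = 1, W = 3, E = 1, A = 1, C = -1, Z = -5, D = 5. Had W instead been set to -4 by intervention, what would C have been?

13

The intervention breaks the incoming arrows to W: W := min(X, Y) + 2 no longer applies, and W = -4.
X = -2*Y + 5  [with Y=2]  = 1
C = -2*W + 3*X + 2  [with W=-4, X=1]  = 13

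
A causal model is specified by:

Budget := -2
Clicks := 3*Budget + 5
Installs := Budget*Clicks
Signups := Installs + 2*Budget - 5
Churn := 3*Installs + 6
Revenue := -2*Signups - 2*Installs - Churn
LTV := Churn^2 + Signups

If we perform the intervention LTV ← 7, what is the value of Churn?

12

The intervention breaks the incoming arrows to LTV: LTV := Churn^2 + Signups no longer applies, and LTV = 7.
Churn is not downstream of the intervention, so its value is determined by the original equations.
Clicks = 3*Budget + 5  [with Budget=-2]  = -1
Installs = Budget*Clicks  [with Budget=-2, Clicks=-1]  = 2
Churn = 3*Installs + 6  [with Installs=2]  = 12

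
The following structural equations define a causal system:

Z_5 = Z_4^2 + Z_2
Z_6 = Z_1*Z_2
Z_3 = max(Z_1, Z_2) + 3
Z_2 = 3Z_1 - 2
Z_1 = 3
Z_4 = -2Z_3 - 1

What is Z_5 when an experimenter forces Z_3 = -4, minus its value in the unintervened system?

-392

do(Z_3=-4) replaces the equation Z_3 = max(Z_1, Z_2) + 3 with the constant Z_3 = -4.
Z_2 = 3Z_1 - 2  [with Z_1=3]  = 7
Z_4 = -2Z_3 - 1  [with Z_3=-4]  = 7
Z_5 = Z_4^2 + Z_2  [with Z_4=7, Z_2=7]  = 56
Without intervention: Z_2 = 3Z_1 - 2  [with Z_1=3]  = 7; Z_3 = max(Z_1, Z_2) + 3  [with Z_1=3, Z_2=7]  = 10; Z_4 = -2Z_3 - 1  [with Z_3=10]  = -21; Z_5 = Z_4^2 + Z_2  [with Z_4=-21, Z_2=7]  = 448.
Change = 56 − 448 = -392.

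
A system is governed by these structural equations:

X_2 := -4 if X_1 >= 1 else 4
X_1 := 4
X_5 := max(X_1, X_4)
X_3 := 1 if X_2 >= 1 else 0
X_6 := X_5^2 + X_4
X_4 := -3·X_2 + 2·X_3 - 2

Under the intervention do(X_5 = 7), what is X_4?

The intervention breaks the incoming arrows to X_5: X_5 := max(X_1, X_4) no longer applies, and X_5 = 7.
Since X_4 is not a descendant of the intervened variable, it is unaffected.
X_2 = -4 if X_1 >= 1 else 4  [with X_1=4]  = -4
X_3 = 1 if X_2 >= 1 else 0  [with X_2=-4]  = 0
X_4 = -3·X_2 + 2·X_3 - 2  [with X_2=-4, X_3=0]  = 10

10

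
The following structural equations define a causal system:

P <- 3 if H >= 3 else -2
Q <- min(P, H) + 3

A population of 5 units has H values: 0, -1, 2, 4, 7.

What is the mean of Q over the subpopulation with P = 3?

6

Conditioning on P=3 selects the 2 unit(s) with H ∈ {4, 7}. Their Q values: 6, 6. Mean = 6.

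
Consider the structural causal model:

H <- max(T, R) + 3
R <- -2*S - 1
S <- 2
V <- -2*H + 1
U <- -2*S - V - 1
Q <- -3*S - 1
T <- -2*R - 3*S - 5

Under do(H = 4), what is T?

-1

Under do(H=4), the mechanism H <- max(T, R) + 3 is discarded; H is fixed at 4.
Since T is not a descendant of the intervened variable, it is unaffected.
R = -2*S - 1  [with S=2]  = -5
T = -2*R - 3*S - 5  [with R=-5, S=2]  = -1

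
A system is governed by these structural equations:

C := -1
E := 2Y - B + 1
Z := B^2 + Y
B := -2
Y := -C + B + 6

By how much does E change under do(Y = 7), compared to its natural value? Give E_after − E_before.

4

The intervention breaks the incoming arrows to Y: Y := -C + B + 6 no longer applies, and Y = 7.
E = 2Y - B + 1  [with Y=7, B=-2]  = 17
Without intervention: Y = -C + B + 6  [with C=-1, B=-2]  = 5; E = 2Y - B + 1  [with Y=5, B=-2]  = 13.
Change = 17 − 13 = 4.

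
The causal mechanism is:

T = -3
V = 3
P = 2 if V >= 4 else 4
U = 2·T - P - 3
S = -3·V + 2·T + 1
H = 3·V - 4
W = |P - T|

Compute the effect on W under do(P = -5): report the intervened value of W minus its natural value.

-5

The intervention breaks the incoming arrows to P: P = 2 if V >= 4 else 4 no longer applies, and P = -5.
W = |P - T|  [with P=-5, T=-3]  = 2
Without intervention: P = 2 if V >= 4 else 4  [with V=3]  = 4; W = |P - T|  [with P=4, T=-3]  = 7.
Change = 2 − 7 = -5.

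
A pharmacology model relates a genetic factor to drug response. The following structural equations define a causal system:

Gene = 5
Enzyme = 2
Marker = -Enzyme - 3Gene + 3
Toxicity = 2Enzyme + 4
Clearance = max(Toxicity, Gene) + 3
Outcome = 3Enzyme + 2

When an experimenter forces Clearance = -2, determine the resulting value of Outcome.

The intervention breaks the incoming arrows to Clearance: Clearance = max(Toxicity, Gene) + 3 no longer applies, and Clearance = -2.
Since Outcome is not a descendant of the intervened variable, it is unaffected.
Outcome = 3Enzyme + 2  [with Enzyme=2]  = 8

8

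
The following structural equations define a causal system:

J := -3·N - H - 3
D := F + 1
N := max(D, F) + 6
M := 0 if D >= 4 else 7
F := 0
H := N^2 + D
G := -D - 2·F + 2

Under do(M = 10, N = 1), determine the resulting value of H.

Under do(M = 10, N = 1), each intervened variable's structural equation is replaced by its fixed value.
D = F + 1  [with F=0]  = 1
H = N^2 + D  [with N=1, D=1]  = 2

2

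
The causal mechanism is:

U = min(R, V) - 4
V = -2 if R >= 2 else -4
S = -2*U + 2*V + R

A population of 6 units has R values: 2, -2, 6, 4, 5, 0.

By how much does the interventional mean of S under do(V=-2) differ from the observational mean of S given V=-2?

Every unit gets V=-2 under the intervention. S values become 10, 6, 14, 12, 13, 8; E[S|do(V=-2)] = 10.5.
E[S|V=-2] averages over only the 4 units with V=-2 (R = 2, 6, 4, 5): S = 10, 14, 12, 13, mean 12.25.
Difference = 10.5 − 12.25 = -1.75.

-1.75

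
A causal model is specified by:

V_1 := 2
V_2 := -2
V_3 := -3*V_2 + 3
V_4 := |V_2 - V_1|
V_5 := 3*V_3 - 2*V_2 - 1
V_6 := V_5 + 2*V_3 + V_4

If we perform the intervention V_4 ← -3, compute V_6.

Under do(V_4=-3), the mechanism V_4 := |V_2 - V_1| is discarded; V_4 is fixed at -3.
V_3 = -3*V_2 + 3  [with V_2=-2]  = 9
V_5 = 3*V_3 - 2*V_2 - 1  [with V_3=9, V_2=-2]  = 30
V_6 = V_5 + 2*V_3 + V_4  [with V_5=30, V_3=9, V_4=-3]  = 45

45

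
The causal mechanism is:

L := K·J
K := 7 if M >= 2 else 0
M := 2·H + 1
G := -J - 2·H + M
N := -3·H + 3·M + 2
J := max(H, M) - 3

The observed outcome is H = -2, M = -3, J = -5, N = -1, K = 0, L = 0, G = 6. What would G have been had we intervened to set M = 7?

Under do(M=7), the mechanism M := 2·H + 1 is discarded; M is fixed at 7.
J = max(H, M) - 3  [with H=-2, M=7]  = 4
G = -J - 2·H + M  [with J=4, H=-2, M=7]  = 7

7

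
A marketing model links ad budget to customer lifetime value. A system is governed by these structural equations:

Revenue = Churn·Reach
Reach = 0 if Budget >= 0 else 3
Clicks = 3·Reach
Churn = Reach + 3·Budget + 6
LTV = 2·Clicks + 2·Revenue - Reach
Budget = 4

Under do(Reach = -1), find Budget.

Under do(Reach=-1), the mechanism Reach = 0 if Budget >= 0 else 3 is discarded; Reach is fixed at -1.
Budget is not downstream of the intervention, so its value is determined by the original equations.

4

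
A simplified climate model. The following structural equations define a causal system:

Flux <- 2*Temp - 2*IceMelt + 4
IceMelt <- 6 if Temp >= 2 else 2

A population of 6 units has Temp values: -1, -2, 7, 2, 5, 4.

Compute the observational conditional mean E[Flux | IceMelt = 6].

Conditioning on IceMelt=6 selects the 4 unit(s) with Temp ∈ {7, 2, 5, 4}. Their Flux values: 6, -4, 2, 0. Mean = 1.

1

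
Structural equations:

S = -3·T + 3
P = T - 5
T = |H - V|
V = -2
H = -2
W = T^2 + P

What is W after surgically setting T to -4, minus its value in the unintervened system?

12

do(T=-4) replaces the equation T = |H - V| with the constant T = -4.
P = T - 5  [with T=-4]  = -9
W = T^2 + P  [with T=-4, P=-9]  = 7
Without intervention: T = |H - V|  [with H=-2, V=-2]  = 0; P = T - 5  [with T=0]  = -5; W = T^2 + P  [with T=0, P=-5]  = -5.
Change = 7 − (-5) = 12.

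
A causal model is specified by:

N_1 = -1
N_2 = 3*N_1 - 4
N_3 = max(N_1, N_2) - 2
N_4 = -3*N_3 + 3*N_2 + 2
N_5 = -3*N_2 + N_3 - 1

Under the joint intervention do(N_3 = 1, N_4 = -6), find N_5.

Setting N_3 = 1, N_4 = -6 by intervention discards those variables' equations.
N_2 = 3*N_1 - 4  [with N_1=-1]  = -7
N_5 = -3*N_2 + N_3 - 1  [with N_2=-7, N_3=1]  = 21

21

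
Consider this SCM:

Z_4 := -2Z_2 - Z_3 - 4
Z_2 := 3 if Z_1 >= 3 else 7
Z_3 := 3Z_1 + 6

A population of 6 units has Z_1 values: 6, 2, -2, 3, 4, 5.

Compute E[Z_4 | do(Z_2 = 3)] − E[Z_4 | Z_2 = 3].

4.5

Under do(Z_2=3), Z_2's equation is replaced by Z_2=3 for every unit. Per-unit Z_4: -34, -22, -10, -25, -28, -31. Mean = -25.
E[Z_4|Z_2=3] averages over only the 4 units with Z_2=3 (Z_1 = 6, 3, 4, 5): Z_4 = -34, -25, -28, -31, mean -29.5.
Difference = -25 − (-29.5) = 4.5.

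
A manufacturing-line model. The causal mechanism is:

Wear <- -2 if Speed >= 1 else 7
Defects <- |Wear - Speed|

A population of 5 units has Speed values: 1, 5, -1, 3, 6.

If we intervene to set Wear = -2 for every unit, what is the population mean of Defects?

Under do(Wear=-2), Wear's equation is replaced by Wear=-2 for every unit. Per-unit Defects: 3, 7, 1, 5, 8. Mean = 4.8.

4.8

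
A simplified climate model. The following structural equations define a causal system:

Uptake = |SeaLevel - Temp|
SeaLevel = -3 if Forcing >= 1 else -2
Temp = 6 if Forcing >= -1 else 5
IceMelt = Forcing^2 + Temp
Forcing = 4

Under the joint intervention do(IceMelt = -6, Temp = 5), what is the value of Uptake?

Setting IceMelt = -6, Temp = 5 by intervention discards those variables' equations.
SeaLevel = -3 if Forcing >= 1 else -2  [with Forcing=4]  = -3
Uptake = |SeaLevel - Temp|  [with SeaLevel=-3, Temp=5]  = 8

8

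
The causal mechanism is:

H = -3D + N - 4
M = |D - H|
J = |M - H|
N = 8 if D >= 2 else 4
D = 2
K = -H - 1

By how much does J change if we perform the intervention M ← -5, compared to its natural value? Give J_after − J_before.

Under do(M=-5), the mechanism M = |D - H| is discarded; M is fixed at -5.
N = 8 if D >= 2 else 4  [with D=2]  = 8
H = -3D + N - 4  [with D=2, N=8]  = -2
J = |M - H|  [with M=-5, H=-2]  = 3
Without intervention: N = 8 if D >= 2 else 4  [with D=2]  = 8; H = -3D + N - 4  [with D=2, N=8]  = -2; M = |D - H|  [with D=2, H=-2]  = 4; J = |M - H|  [with M=4, H=-2]  = 6.
Change = 3 − 6 = -3.

-3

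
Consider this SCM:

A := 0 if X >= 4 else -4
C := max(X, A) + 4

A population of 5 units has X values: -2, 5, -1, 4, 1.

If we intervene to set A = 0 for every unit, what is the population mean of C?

do(A=0) breaks A's dependence on X. With A=0 fixed, C across the units is 4, 9, 4, 8, 5, mean 6.

6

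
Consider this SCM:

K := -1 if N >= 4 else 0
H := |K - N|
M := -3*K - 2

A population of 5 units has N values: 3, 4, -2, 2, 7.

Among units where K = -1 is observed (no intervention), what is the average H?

6.5

Observing K=-1 restricts to units where K's equation naturally yields -1: N ∈ {4, 7}. In that subpopulation H = 5, 8, mean 6.5.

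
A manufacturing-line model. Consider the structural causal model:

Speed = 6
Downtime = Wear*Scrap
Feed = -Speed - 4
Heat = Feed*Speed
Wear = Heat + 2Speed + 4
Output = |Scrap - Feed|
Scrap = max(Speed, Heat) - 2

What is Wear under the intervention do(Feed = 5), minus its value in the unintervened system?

Under do(Feed=5), the mechanism Feed = -Speed - 4 is discarded; Feed is fixed at 5.
Heat = Feed*Speed  [with Feed=5, Speed=6]  = 30
Wear = Heat + 2Speed + 4  [with Heat=30, Speed=6]  = 46
Without intervention: Feed = -Speed - 4  [with Speed=6]  = -10; Heat = Feed*Speed  [with Feed=-10, Speed=6]  = -60; Wear = Heat + 2Speed + 4  [with Heat=-60, Speed=6]  = -44.
Change = 46 − (-44) = 90.

90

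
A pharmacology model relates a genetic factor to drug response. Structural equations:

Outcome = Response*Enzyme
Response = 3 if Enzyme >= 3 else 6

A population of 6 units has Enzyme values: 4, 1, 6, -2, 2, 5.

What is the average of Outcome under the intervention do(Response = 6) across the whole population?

The intervention sets Response=6 in all 6 units regardless of Enzyme. Recomputing Outcome per unit gives 24, 6, 36, -12, 12, 30; average 16.

16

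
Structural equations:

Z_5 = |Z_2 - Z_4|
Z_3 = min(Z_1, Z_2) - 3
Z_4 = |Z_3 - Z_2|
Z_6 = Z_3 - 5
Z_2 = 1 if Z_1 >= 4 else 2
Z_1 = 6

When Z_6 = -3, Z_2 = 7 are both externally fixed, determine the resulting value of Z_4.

4

Under do(Z_6 = -3, Z_2 = 7), each intervened variable's structural equation is replaced by its fixed value.
Z_3 = min(Z_1, Z_2) - 3  [with Z_1=6, Z_2=7]  = 3
Z_4 = |Z_3 - Z_2|  [with Z_3=3, Z_2=7]  = 4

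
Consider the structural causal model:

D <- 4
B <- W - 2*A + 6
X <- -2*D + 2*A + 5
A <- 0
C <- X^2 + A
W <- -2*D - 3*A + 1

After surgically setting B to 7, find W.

do(B=7) replaces the equation B <- W - 2*A + 6 with the constant B = 7.
Since W is not a descendant of the intervened variable, it is unaffected.
W = -2*D - 3*A + 1  [with D=4, A=0]  = -7

-7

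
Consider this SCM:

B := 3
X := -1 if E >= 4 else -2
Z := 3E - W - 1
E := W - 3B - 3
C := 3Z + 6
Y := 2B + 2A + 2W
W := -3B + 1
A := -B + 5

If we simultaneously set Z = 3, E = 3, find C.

15

Under do(Z = 3, E = 3), each intervened variable's structural equation is replaced by its fixed value.
C = 3Z + 6  [with Z=3]  = 15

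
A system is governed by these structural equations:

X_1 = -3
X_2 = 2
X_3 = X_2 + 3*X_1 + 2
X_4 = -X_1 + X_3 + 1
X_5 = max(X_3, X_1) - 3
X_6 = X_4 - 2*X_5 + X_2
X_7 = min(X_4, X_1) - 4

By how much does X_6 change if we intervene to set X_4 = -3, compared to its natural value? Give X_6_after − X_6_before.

Under do(X_4=-3), the mechanism X_4 = -X_1 + X_3 + 1 is discarded; X_4 is fixed at -3.
X_3 = X_2 + 3*X_1 + 2  [with X_2=2, X_1=-3]  = -5
X_5 = max(X_3, X_1) - 3  [with X_3=-5, X_1=-3]  = -6
X_6 = X_4 - 2*X_5 + X_2  [with X_4=-3, X_5=-6, X_2=2]  = 11
Without intervention: X_3 = X_2 + 3*X_1 + 2  [with X_2=2, X_1=-3]  = -5; X_4 = -X_1 + X_3 + 1  [with X_1=-3, X_3=-5]  = -1; X_5 = max(X_3, X_1) - 3  [with X_3=-5, X_1=-3]  = -6; X_6 = X_4 - 2*X_5 + X_2  [with X_4=-1, X_5=-6, X_2=2]  = 13.
Change = 11 − 13 = -2.

-2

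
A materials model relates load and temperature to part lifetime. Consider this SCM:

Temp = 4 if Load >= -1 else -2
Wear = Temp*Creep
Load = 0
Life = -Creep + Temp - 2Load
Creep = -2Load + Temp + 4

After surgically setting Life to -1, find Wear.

The intervention breaks the incoming arrows to Life: Life = -Creep + Temp - 2Load no longer applies, and Life = -1.
Since Wear is not a descendant of the intervened variable, it is unaffected.
Temp = 4 if Load >= -1 else -2  [with Load=0]  = 4
Creep = -2Load + Temp + 4  [with Load=0, Temp=4]  = 8
Wear = Temp*Creep  [with Temp=4, Creep=8]  = 32

32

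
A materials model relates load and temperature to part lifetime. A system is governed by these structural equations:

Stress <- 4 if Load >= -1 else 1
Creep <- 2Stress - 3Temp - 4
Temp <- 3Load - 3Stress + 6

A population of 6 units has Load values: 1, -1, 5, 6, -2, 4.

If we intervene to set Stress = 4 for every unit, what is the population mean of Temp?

0.5

Every unit gets Stress=4 under the intervention. Temp values become -3, -9, 9, 12, -12, 6; E[Temp|do(Stress=4)] = 0.5.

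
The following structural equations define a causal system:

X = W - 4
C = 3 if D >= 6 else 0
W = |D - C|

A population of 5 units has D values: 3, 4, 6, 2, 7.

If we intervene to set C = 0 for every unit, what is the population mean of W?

Every unit gets C=0 under the intervention. W values become 3, 4, 6, 2, 7; E[W|do(C=0)] = 4.4.

4.4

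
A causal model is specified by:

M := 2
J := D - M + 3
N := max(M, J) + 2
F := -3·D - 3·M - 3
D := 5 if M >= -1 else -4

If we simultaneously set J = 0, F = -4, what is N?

The joint intervention fixes J = 0, F = -4, removing each variable's own equation.
N = max(M, J) + 2  [with M=2, J=0]  = 4

4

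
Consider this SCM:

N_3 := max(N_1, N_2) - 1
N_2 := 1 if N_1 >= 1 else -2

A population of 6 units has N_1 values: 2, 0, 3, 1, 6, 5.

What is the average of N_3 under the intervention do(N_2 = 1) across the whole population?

2

Every unit gets N_2=1 under the intervention. N_3 values become 1, 0, 2, 0, 5, 4; E[N_3|do(N_2=1)] = 2.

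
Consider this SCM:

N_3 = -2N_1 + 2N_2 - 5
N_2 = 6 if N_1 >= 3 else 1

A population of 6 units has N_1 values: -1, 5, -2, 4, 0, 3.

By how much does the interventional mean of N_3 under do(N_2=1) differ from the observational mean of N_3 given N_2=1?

-5

do(N_2=1) breaks N_2's dependence on N_1. With N_2=1 fixed, N_3 across the units is -1, -13, 1, -11, -3, -9, mean -6.
E[N_3|N_2=1] averages over only the 3 units with N_2=1 (N_1 = -1, -2, 0): N_3 = -1, 1, -3, mean -1.
Difference = -6 − (-1) = -5.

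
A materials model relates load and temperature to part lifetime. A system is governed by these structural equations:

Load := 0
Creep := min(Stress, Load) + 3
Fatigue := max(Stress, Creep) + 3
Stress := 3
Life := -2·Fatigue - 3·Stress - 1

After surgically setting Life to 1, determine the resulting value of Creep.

3

do(Life=1) replaces the equation Life := -2·Fatigue - 3·Stress - 1 with the constant Life = 1.
Creep is not downstream of the intervention, so its value is determined by the original equations.
Creep = min(Stress, Load) + 3  [with Stress=3, Load=0]  = 3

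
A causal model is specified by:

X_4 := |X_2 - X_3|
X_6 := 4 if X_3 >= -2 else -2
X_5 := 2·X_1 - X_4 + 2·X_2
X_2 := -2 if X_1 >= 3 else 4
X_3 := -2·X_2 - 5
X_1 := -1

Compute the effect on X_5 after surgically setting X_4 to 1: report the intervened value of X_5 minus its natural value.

Intervening sets X_4 = 1 and removes its equation (X_4 := |X_2 - X_3|).
X_2 = -2 if X_1 >= 3 else 4  [with X_1=-1]  = 4
X_5 = 2·X_1 - X_4 + 2·X_2  [with X_1=-1, X_4=1, X_2=4]  = 5
Without intervention: X_2 = -2 if X_1 >= 3 else 4  [with X_1=-1]  = 4; X_3 = -2·X_2 - 5  [with X_2=4]  = -13; X_4 = |X_2 - X_3|  [with X_2=4, X_3=-13]  = 17; X_5 = 2·X_1 - X_4 + 2·X_2  [with X_1=-1, X_4=17, X_2=4]  = -11.
Change = 5 − (-11) = 16.

16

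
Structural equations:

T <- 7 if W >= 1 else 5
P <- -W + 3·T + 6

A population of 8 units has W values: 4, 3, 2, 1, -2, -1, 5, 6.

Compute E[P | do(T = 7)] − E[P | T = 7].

1.25

The intervention sets T=7 in all 8 units regardless of W. Recomputing P per unit gives 23, 24, 25, 26, 29, 28, 22, 21; average 24.75.
Observing T=7 restricts to units where T's equation naturally yields 7: W ∈ {4, 3, 2, 1, 5, 6}. In that subpopulation P = 23, 24, 25, 26, 22, 21, mean 23.5.
Difference = 24.75 − 23.5 = 1.25.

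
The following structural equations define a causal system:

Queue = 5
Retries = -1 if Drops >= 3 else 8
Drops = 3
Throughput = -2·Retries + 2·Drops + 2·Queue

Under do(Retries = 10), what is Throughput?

The intervention breaks the incoming arrows to Retries: Retries = -1 if Drops >= 3 else 8 no longer applies, and Retries = 10.
Throughput = -2·Retries + 2·Drops + 2·Queue  [with Retries=10, Drops=3, Queue=5]  = -4

-4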